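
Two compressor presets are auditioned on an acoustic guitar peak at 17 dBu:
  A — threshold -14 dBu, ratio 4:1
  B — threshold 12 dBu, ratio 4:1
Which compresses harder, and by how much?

A: overshoot 31 dB → output overshoot 7.75 dB → GR 23.25 dB.
B: overshoot 5 dB → output overshoot 1.25 dB → GR 3.75 dB.
A reduces 19.5 dB more.

A, by 19.5 dB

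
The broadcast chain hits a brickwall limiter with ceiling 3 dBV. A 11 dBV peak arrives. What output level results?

The limiter clamps the peak to its 3 dBV ceiling.

3 dBV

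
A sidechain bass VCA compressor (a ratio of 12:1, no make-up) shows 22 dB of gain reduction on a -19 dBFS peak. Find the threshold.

-43 dBFS

Input is 24 dB above T (since output overshoot × R = input overshoot: (-41 − T)·12 = -19 − T gives T = -43 dBFS).
Check: -43 + (-19 − (-43))/12 = -43 + 2 = -41 dBFS. ✓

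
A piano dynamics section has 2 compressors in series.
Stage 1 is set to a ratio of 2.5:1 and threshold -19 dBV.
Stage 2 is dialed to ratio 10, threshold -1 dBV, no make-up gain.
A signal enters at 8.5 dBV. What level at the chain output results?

Stage 1: overshoot 27.5 dB → 27.5/2.5 = 11 dB → -8 dBV.
Stage 2: -8 dBV is at or below the -1 dBV threshold — no compression; output -8 dBV.

-8 dBV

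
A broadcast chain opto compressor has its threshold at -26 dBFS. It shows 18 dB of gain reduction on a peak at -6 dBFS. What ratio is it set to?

10:1

Input overshoot = -6 − (-26) = 20 dB.
Output overshoot = 20 − 18 = 2 dB.
Ratio = input overshoot / output overshoot = 20 / 2 = 10.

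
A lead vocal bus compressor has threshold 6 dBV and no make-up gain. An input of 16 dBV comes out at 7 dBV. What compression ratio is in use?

10:1

Input overshoot = 16 − 6 = 10 dB; output overshoot = 7 − 6 = 1 dB.
Ratio = 10 / 1 = 10.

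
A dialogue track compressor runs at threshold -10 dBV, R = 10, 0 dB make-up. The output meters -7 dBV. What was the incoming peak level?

Post-compression overshoot = -7 − (-10) = 3 dB.
Undo the ratio: input overshoot = 3 × 10 = 30 dB, giving input = 20 dBV.

20 dBV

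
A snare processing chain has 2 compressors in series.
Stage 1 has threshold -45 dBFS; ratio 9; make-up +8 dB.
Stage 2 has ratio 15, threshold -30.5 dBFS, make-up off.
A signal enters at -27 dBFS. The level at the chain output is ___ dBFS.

Stage 1: overshoot 18 dB → 18/9 = 2 dB → -43 dBFS; +8 dB make-up → -35 dBFS.
Stage 2: below threshold (-35 ≤ -30.5); passes unchanged; output -35 dBFS.

-35 dBFS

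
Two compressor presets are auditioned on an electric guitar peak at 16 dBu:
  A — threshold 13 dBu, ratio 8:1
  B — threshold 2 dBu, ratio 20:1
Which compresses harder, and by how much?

B, by 10.675 dB

A: GR = 3 − 3/8 = 2.625 dB.
B: GR = 14 − 14/20 = 13.3 dB.
B reduces 10.675 dB more.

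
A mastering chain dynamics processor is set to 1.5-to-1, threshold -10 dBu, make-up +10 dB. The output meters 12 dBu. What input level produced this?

8 dBu

Before make-up, the level was 12 − 10 = 2 dBu.
The compressed level sits 2 − (-10) = 12 dB over threshold.
Before 1.5:1 compression the overshoot was 12 × 1.5 = 18 dB, so input = -10 + 18 = 8 dBu.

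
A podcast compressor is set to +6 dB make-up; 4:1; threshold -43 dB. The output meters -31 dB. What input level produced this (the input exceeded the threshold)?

Remove make-up: -31 − 6 = -37 dB.
The compressed level sits -37 − (-43) = 6 dB over threshold.
Input overshoot = R × output overshoot = 24 dB → input = -43 + 24 = -19 dB.

-19 dB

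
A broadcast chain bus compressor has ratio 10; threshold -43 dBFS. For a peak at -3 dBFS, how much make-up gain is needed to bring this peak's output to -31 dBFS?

8 dB

The peak compresses to -43 + 40/10 = -39 dBFS.
To reach -31 dBFS requires -31 − (-39) = 8 dB of make-up.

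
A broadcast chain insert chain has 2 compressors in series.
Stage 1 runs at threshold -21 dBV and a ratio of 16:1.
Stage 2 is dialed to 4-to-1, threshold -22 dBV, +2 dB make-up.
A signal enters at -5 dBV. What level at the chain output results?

Stage 1: -5 dBV is 16 dB over -21 dBV; at 16:1 that becomes 1 dB over, giving -20 dBV.
Stage 2: -20 dBV is 2 dB over -22 dBV; at 4:1 that becomes 0.5 dB over, giving -21.5 dBV; +2 dB make-up → -19.5 dBV.

-19.5 dBV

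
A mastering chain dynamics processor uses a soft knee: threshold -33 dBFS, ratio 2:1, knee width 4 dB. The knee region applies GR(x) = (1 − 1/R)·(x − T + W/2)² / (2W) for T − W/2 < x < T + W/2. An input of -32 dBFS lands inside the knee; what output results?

-32.5625 dBFS

x − T + W/2 = -32 − (-33) + 2 = 3.
GR = (1 − 1/2) × 3² / 8 = 0.5 × 9 / 8 = 0.5625 dB.
Output = -32 − 0.5625 = -32.5625 dBFS.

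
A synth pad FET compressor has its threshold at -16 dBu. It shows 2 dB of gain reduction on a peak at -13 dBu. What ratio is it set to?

Input overshoot = -13 − (-16) = 3 dB.
Output overshoot = 3 − 2 = 1 dB.
Ratio = input overshoot / output overshoot = 3 / 1 = 3.

3:1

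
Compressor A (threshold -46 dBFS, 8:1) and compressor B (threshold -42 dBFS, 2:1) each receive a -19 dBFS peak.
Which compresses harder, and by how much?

A, by 12.125 dB

A: GR = 27 − 27/8 = 23.625 dB.
B: GR = 23 − 23/2 = 11.5 dB.
A applies 12.125 dB more gain reduction.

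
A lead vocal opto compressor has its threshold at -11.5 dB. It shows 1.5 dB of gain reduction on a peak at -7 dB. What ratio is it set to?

1.5:1

Input overshoot = -7 − (-11.5) = 4.5 dB.
Output overshoot = 4.5 − 1.5 = 3 dB.
Ratio = input overshoot / output overshoot = 4.5 / 3 = 1.5.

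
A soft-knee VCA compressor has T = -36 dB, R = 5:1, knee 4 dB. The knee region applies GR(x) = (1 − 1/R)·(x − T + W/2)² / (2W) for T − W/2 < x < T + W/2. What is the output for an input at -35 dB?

-35.9 dB

x − T + W/2 = -35 − (-36) + 2 = 3.
GR = (1 − 1/5) × 3² / 8 = 0.8 × 9 / 8 = 0.9 dB.
Output = -35 − 0.9 = -35.9 dB.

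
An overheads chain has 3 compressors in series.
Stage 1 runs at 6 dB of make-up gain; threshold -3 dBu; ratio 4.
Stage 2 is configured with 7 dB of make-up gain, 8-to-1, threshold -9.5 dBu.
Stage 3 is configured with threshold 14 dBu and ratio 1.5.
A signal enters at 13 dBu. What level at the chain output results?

Stage 1: 16 dB above -3 dBu, reduced 4:1 to 4 dB above → 1 dBu; +6 dB make-up → 7 dBu.
Stage 2: overshoot 16.5 dB → 16.5/8 = 2.0625 dB → -7.4375 dBu; +7 dB make-up → -0.4375 dBu.
Stage 3: -0.4375 dBu is at or below the 14 dBu threshold — no compression; output -0.4375 dBu.

-0.4375 dBu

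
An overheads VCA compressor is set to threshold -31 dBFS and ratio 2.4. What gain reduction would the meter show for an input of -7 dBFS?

Overshoot = -7 − (-31) = 24 dB.
A 2.4:1 ratio leaves 10 dB of that excess.
GR = overshoot in − overshoot out = 24 − 10 = 14 dB.

14 dB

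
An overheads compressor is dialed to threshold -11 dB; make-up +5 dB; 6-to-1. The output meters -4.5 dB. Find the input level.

Before make-up, the level was -4.5 − 5 = -9.5 dB.
Post-compression overshoot = -9.5 − (-11) = 1.5 dB.
Input overshoot = R × output overshoot = 9 dB → input = -11 + 9 = -2 dB.

-2 dB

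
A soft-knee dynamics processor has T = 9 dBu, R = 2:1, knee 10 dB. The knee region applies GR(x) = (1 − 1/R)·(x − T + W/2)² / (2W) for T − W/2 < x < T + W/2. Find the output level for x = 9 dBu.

8.375 dBu

x − T + W/2 = 9 − 9 + 5 = 5.
GR = (1 − 1/2) × 5² / 20 = 0.5 × 25 / 20 = 0.625 dB.
Output = 9 − 0.625 = 8.375 dBu.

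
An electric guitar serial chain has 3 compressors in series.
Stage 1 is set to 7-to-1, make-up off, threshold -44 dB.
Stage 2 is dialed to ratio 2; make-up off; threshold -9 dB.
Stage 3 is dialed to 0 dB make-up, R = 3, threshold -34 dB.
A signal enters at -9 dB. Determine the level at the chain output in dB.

-39 dB

Stage 1: overshoot 35 dB → 35/7 = 5 dB → -39 dB.
Stage 2: -39 dB is at or below the -9 dB threshold — no compression; output -39 dB.
Stage 3: below threshold (-39 ≤ -34); passes unchanged; output -39 dB.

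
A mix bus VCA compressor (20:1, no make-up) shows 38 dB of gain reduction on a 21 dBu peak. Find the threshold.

-19 dBu

Input is 40 dB above T (since output overshoot × R = input overshoot: (-17 − T)·20 = 21 − T gives T = -19 dBu).
Check: -19 + (21 − (-19))/20 = -19 + 2 = -17 dBu. ✓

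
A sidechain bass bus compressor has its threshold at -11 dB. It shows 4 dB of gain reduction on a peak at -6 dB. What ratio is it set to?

5:1

Input overshoot = -6 − (-11) = 5 dB.
Output overshoot = 5 − 4 = 1 dB.
Ratio = input overshoot / output overshoot = 5 / 1 = 5.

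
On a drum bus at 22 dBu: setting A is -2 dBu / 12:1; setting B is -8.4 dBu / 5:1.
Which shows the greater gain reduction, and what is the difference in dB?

A: 24 dB over, compressed to 2 dB over, so 22 dB of GR.
B: 30.4 dB over, compressed to 6.08 dB over, so 24.32 dB of GR.
B applies 2.32 dB more gain reduction.

B, by 2.32 dB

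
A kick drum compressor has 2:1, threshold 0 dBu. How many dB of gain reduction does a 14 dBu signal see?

7 dB

The signal is 14 dB above threshold.
A 2:1 ratio leaves 7 dB of that excess.
Gain reduction = 14 − 7 = 7 dB.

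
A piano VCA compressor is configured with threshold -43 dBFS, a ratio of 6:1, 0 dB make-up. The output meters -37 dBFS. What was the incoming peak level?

Post-compression overshoot = -37 − (-43) = 6 dB.
Undo the ratio: input overshoot = 6 × 6 = 36 dB, giving input = -7 dBFS.

-7 dBFS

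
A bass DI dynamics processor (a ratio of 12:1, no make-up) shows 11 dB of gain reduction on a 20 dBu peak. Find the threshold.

8 dBu

Let T be the threshold. Output overshoot = (input overshoot)/R, so 9 − T = (20 − T)/12.
12·(9 − T) = 20 − T → 11·T = 108 − 20 = 88.
T = 88/11 = 8 dBu.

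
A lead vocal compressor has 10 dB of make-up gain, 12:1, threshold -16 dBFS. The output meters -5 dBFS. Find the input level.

Before make-up, the level was -5 − 10 = -15 dBFS.
Post-compression overshoot = -15 − (-16) = 1 dB.
Before 12:1 compression the overshoot was 1 × 12 = 12 dB, so input = -16 + 12 = -4 dBFS.

-4 dBFS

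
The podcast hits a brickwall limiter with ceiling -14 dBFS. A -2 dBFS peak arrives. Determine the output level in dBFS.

A brickwall limiter is an ∞:1 compressor: any input above the ceiling is clamped to -14 dBFS.

-14 dBFS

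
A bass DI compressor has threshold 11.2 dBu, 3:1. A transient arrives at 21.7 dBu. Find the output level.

The input is 10.5 dB above the 11.2 dBu threshold.
At 3:1 the overshoot is divided by 3, leaving 3.5 dB above threshold.
So the level is 11.2 + 3.5 = 14.7 dBu.

14.7 dBu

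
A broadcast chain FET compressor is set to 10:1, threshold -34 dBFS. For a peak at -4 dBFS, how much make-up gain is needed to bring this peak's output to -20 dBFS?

The peak compresses to -34 + 30/10 = -31 dBFS.
To reach -20 dBFS requires -20 − (-31) = 11 dB of make-up.

11 dB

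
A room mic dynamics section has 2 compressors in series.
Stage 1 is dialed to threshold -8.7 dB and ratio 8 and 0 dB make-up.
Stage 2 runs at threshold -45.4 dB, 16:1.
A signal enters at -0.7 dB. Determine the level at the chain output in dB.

Stage 1: -0.7 dB is 8 dB over -8.7 dB; at 8:1 that becomes 1 dB over, giving -7.7 dB.
Stage 2: overshoot 37.7 dB → 37.7/16 = 2.35625 dB → -43.04375 dB.

-43.04375 dB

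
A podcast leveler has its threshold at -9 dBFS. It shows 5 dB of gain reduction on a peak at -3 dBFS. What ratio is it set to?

6:1

Input overshoot = -3 − (-9) = 6 dB.
Output overshoot = 6 − 5 = 1 dB.
Ratio = input overshoot / output overshoot = 6 / 1 = 6.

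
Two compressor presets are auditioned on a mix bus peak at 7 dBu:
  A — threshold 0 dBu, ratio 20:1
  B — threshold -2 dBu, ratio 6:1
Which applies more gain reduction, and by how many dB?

B, by 0.85 dB

A: overshoot 7 dB → output overshoot 0.35 dB → GR 6.65 dB.
B: overshoot 9 dB → output overshoot 1.5 dB → GR 7.5 dB.
Difference: 0.85 dB in favour of B.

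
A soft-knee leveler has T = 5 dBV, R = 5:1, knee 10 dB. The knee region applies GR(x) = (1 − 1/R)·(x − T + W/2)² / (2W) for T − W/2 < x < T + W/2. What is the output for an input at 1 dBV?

x − T + W/2 = 1 − 5 + 5 = 1.
GR = (1 − 1/5) × 1² / 20 = 0.8 × 1 / 20 = 0.04 dB.
Output = 1 − 0.04 = 0.96 dBV.

0.96 dBV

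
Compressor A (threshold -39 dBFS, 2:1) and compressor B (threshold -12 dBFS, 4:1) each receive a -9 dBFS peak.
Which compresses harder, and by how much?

A: GR = 30 − 30/2 = 15 dB.
B: GR = 3 − 3/4 = 2.25 dB.
Difference: 12.75 dB in favour of A.

A, by 12.75 dB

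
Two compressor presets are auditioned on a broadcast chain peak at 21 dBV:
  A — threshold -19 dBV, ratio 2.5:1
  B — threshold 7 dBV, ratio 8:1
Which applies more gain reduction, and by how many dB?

A: GR = 40 − 40/2.5 = 24 dB.
B: GR = 14 − 14/8 = 12.25 dB.
A reduces 11.75 dB more.

A, by 11.75 dB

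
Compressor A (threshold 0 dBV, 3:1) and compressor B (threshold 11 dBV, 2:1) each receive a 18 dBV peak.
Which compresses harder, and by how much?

A: overshoot 18 dB → output overshoot 6 dB → GR 12 dB.
B: overshoot 7 dB → output overshoot 3.5 dB → GR 3.5 dB.
Difference: 8.5 dB in favour of A.

A, by 8.5 dB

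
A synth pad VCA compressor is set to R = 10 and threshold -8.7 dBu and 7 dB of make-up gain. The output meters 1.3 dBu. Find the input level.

Before make-up, the level was 1.3 − 7 = -5.7 dBu.
That's 3 dB above the -8.7 dBu threshold.
Undo the ratio: input overshoot = 3 × 10 = 30 dB, giving input = 21.3 dBu.

21.3 dBu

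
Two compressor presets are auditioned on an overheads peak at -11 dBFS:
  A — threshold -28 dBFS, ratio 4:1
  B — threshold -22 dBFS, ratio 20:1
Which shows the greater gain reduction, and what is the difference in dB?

A: overshoot 17 dB → output overshoot 4.25 dB → GR 12.75 dB.
B: overshoot 11 dB → output overshoot 0.55 dB → GR 10.45 dB.
Difference: 2.3 dB in favour of A.

A, by 2.3 dB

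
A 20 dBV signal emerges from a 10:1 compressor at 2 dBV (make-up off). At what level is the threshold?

Let T be the threshold. Output overshoot = (input overshoot)/R, so 2 − T = (20 − T)/10.
10·(2 − T) = 20 − T → 9·T = 20 − 20 = 0.
T = 0/9 = 0 dBV.

0 dBV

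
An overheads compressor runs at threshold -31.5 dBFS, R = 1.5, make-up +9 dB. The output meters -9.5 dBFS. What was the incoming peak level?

Remove make-up: -9.5 − 9 = -18.5 dBFS.
That's 13 dB above the -31.5 dBFS threshold.
Undo the ratio: input overshoot = 13 × 1.5 = 19.5 dB, giving input = -12 dBFS.

-12 dBFS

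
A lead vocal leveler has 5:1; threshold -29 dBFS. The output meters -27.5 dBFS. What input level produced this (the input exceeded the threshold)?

-21.5 dBFS

The compressed level sits -27.5 − (-29) = 1.5 dB over threshold.
Undo the ratio: input overshoot = 1.5 × 5 = 7.5 dB, giving input = -21.5 dBFS.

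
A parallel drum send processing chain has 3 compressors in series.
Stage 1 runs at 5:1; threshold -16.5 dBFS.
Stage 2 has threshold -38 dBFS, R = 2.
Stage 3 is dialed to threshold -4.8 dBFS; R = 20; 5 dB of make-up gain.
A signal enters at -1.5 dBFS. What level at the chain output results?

-20.75 dBFS

Stage 1: -1.5 dBFS is 15 dB over -16.5 dBFS; at 5:1 that becomes 3 dB over, giving -13.5 dBFS.
Stage 2: overshoot 24.5 dB → 24.5/2 = 12.25 dB → -25.75 dBFS.
Stage 3: -25.75 dBFS ≤ -4.8 dBFS, so stage 3 doesn't engage; make-up brings it to -20.75 dBFS.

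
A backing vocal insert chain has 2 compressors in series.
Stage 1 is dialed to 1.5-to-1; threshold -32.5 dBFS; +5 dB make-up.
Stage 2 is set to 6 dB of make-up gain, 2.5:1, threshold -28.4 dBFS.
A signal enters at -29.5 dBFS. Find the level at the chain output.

-21.24 dBFS

Stage 1: overshoot 3 dB → 3/1.5 = 2 dB → -30.5 dBFS; +5 dB make-up → -25.5 dBFS.
Stage 2: 2.9 dB above -28.4 dBFS, reduced 2.5:1 to 1.16 dB above → -27.24 dBFS; +6 dB make-up → -21.24 dBFS.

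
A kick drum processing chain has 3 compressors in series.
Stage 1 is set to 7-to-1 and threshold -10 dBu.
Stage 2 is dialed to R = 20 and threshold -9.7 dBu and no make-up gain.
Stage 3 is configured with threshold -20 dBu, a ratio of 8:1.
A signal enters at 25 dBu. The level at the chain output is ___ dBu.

Stage 1: 25 dBu is 35 dB over -10 dBu; at 7:1 that becomes 5 dB over, giving -5 dBu.
Stage 2: 4.7 dB above -9.7 dBu, reduced 20:1 to 0.235 dB above → -9.465 dBu.
Stage 3: -9.465 dBu is 10.535 dB over -20 dBu; at 8:1 that becomes 1.316875 dB over, giving -18.683125 dBu.

-18.683125 dBu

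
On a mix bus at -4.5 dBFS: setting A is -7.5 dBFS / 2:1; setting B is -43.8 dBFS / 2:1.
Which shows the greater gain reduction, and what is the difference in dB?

B, by 18.15 dB

A: GR = 3 − 3/2 = 1.5 dB.
B: GR = 39.3 − 39.3/2 = 19.65 dB.
B applies 18.15 dB more gain reduction.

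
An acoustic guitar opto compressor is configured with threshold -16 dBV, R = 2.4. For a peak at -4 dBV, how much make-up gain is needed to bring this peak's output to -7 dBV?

4 dB

Without make-up, output = threshold + overshoot/2.4 = -16 + 5 = -11 dBV.
Gap to target: 4 dB.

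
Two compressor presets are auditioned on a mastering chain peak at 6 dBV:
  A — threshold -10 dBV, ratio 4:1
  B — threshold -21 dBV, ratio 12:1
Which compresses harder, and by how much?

A: overshoot 16 dB → output overshoot 4 dB → GR 12 dB.
B: overshoot 27 dB → output overshoot 2.25 dB → GR 24.75 dB.
B applies 12.75 dB more gain reduction.

B, by 12.75 dB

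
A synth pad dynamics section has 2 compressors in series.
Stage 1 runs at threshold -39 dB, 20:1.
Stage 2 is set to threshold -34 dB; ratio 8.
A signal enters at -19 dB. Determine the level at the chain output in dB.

-38 dB

Stage 1: -19 dB is 20 dB over -39 dB; at 20:1 that becomes 1 dB over, giving -38 dB.
Stage 2: below threshold (-38 ≤ -34); passes unchanged; output -38 dB.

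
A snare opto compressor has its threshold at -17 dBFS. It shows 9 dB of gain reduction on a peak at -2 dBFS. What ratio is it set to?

Input overshoot = -2 − (-17) = 15 dB.
Output overshoot = 15 − 9 = 6 dB.
Ratio = input overshoot / output overshoot = 15 / 6 = 2.5.

2.5:1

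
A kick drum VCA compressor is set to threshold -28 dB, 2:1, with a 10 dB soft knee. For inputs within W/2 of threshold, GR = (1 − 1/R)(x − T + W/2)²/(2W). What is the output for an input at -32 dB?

-32.025 dB

x − T + W/2 = -32 − (-28) + 5 = 1.
GR = (1 − 1/2) × 1² / 20 = 0.5 × 1 / 20 = 0.025 dB.
Output = -32 − 0.025 = -32.025 dB.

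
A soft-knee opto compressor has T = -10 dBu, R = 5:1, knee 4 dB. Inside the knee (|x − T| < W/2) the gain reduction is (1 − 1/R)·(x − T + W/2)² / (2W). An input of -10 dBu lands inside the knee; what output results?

x − T + W/2 = -10 − (-10) + 2 = 2.
GR = (1 − 1/5) × 2² / 8 = 0.8 × 4 / 8 = 0.4 dB.
Output = -10 − 0.4 = -10.4 dBu.

-10.4 dBu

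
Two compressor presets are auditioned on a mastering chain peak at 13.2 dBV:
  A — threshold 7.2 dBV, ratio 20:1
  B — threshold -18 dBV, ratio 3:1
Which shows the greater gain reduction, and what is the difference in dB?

B, by 15.1 dB

A: GR = 6 − 6/20 = 5.7 dB.
B: GR = 31.2 − 31.2/3 = 20.8 dB.
B applies 15.1 dB more gain reduction.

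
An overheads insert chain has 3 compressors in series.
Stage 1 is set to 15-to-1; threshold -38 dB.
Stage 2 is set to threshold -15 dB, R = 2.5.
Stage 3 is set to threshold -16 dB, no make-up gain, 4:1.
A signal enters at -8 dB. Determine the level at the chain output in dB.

Stage 1: -8 dB is 30 dB over -38 dB; at 15:1 that becomes 2 dB over, giving -36 dB.
Stage 2: below threshold (-36 ≤ -15); passes unchanged; output -36 dB.
Stage 3: -36 dB is at or below the -16 dB threshold — no compression; output -36 dB.

-36 dB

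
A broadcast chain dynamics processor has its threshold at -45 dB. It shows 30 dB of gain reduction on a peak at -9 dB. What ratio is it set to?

6:1

Input overshoot = -9 − (-45) = 36 dB.
Output overshoot = 36 − 30 = 6 dB.
Ratio = input overshoot / output overshoot = 36 / 6 = 6.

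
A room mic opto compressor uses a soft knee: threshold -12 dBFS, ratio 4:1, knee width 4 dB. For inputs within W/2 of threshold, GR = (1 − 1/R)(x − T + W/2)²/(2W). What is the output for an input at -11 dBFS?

-11.84375 dBFS

x − T + W/2 = -11 − (-12) + 2 = 3.
GR = (1 − 1/4) × 3² / 8 = 0.75 × 9 / 8 = 0.84375 dB.
Output = -11 − 0.84375 = -11.84375 dBFS.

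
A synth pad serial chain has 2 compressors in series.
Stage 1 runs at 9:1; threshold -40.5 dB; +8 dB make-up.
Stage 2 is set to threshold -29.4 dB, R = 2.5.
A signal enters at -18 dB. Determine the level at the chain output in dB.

Stage 1: 22.5 dB above -40.5 dB, reduced 9:1 to 2.5 dB above → -38 dB; +8 dB make-up → -30 dB.
Stage 2: -30 dB is at or below the -29.4 dB threshold — no compression; output -30 dB.

-30 dB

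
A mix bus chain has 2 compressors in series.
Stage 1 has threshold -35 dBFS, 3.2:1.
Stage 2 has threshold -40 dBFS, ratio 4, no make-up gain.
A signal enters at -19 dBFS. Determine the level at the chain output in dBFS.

Stage 1: overshoot 16 dB → 16/3.2 = 5 dB → -30 dBFS.
Stage 2: -30 dBFS is 10 dB over -40 dBFS; at 4:1 that becomes 2.5 dB over, giving -37.5 dBFS.

-37.5 dBFS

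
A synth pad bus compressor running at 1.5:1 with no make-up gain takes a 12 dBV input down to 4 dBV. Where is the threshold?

Let T be the threshold. Output overshoot = (input overshoot)/R, so 4 − T = (12 − T)/1.5.
1.5·(4 − T) = 12 − T → 0.5·T = 6 − 12 = -6.
T = -6/0.5 = -12 dBV.

-12 dBV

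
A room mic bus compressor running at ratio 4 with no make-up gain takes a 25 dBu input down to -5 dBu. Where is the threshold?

-15 dBu

Gain reduction = 25 − (-5) = 30 dB; output overshoot = GR / (R − 1) = 30 / 3 = 10 dB.
Threshold = output − output overshoot = -5 − 10 = -15 dBu.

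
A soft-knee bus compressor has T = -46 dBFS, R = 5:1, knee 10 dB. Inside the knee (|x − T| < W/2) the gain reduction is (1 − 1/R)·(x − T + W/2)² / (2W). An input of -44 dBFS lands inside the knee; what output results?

x − T + W/2 = -44 − (-46) + 5 = 7.
GR = (1 − 1/5) × 7² / 20 = 0.8 × 49 / 20 = 1.96 dB.
Output = -44 − 1.96 = -45.96 dBFS.

-45.96 dBFS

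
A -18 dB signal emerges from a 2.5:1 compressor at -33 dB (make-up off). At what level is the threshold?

Gain reduction = -18 − (-33) = 15 dB; output overshoot = GR / (R − 1) = 15 / 1.5 = 10 dB.
Threshold = output − output overshoot = -33 − 10 = -43 dB.

-43 dB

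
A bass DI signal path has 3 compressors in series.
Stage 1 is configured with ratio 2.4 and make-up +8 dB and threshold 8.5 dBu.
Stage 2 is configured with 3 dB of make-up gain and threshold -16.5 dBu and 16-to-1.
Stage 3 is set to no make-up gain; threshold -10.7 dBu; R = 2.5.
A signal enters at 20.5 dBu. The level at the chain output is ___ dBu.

Stage 1: 12 dB above 8.5 dBu, reduced 2.4:1 to 5 dB above → 13.5 dBu; +8 dB make-up → 21.5 dBu.
Stage 2: 21.5 dBu is 38 dB over -16.5 dBu; at 16:1 that becomes 2.375 dB over, giving -14.125 dBu; +3 dB make-up → -11.125 dBu.
Stage 3: -11.125 dBu is at or below the -10.7 dBu threshold — no compression; output -11.125 dBu.

-11.125 dBu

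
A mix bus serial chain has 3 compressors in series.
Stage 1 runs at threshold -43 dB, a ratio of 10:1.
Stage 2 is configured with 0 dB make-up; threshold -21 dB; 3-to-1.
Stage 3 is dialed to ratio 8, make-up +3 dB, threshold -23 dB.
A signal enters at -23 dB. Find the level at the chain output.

Stage 1: 20 dB above -43 dB, reduced 10:1 to 2 dB above → -41 dB.
Stage 2: -41 dB is at or below the -21 dB threshold — no compression; output -41 dB.
Stage 3: below threshold (-41 ≤ -23); passes unchanged; make-up brings it to -38 dB.

-38 dB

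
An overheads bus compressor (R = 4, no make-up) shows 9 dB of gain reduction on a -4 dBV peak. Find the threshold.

Input is 12 dB above T (since output overshoot × R = input overshoot: (-13 − T)·4 = -4 − T gives T = -16 dBV).
Check: -16 + (-4 − (-16))/4 = -16 + 3 = -13 dBV. ✓

-16 dBV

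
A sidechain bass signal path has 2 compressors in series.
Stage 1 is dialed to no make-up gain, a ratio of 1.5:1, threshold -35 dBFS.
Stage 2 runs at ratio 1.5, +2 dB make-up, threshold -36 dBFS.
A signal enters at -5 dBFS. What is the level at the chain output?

Stage 1: overshoot 30 dB → 30/1.5 = 20 dB → -15 dBFS.
Stage 2: overshoot 21 dB → 21/1.5 = 14 dB → -22 dBFS; +2 dB make-up → -20 dBFS.

-20 dBFS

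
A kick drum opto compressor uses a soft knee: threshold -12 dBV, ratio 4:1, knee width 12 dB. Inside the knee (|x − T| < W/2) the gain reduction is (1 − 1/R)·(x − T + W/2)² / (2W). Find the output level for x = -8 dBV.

x − T + W/2 = -8 − (-12) + 6 = 10.
GR = (1 − 1/4) × 10² / 24 = 0.75 × 100 / 24 = 3.125 dB.
Output = -8 − 3.125 = -11.125 dBV.

-11.125 dBV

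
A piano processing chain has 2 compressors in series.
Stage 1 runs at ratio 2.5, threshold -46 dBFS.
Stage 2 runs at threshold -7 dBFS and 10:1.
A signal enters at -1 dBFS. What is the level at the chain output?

Stage 1: -1 dBFS is 45 dB over -46 dBFS; at 2.5:1 that becomes 18 dB over, giving -28 dBFS.
Stage 2: below threshold (-28 ≤ -7); passes unchanged; output -28 dBFS.

-28 dBFS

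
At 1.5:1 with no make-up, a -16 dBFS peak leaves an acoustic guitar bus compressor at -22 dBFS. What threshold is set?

-34 dBFS

Let T be the threshold. Output overshoot = (input overshoot)/R, so -22 − T = (-16 − T)/1.5.
1.5·(-22 − T) = -16 − T → 0.5·T = -33 − (-16) = -17.
T = -17/0.5 = -34 dBFS.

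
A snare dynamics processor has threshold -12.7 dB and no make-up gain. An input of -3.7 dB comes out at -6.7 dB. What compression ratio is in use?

1.5:1

Input overshoot = -3.7 − (-12.7) = 9 dB; output overshoot = -6.7 − (-12.7) = 6 dB.
Ratio = 9 / 6 = 1.5.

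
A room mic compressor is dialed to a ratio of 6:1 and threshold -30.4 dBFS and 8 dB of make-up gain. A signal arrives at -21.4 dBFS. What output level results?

The input is 9 dB above the -30.4 dBFS threshold.
6:1 compression reduces that to 9/6 = 1.5 dB over.
Output = -30.4 + 1.5 = -28.9 dBFS; make-up adds 8 dB, giving -20.9 dBFS.

-20.9 dBFS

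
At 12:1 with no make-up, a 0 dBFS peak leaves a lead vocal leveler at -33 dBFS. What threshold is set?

Gain reduction = 0 − (-33) = 33 dB; output overshoot = GR / (R − 1) = 33 / 11 = 3 dB.
Threshold = output − output overshoot = -33 − 3 = -36 dBFS.

-36 dBFS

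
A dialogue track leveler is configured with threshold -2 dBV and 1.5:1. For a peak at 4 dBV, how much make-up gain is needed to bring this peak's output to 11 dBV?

9 dB

Overshoot 6 dB → 6/1.5 = 4 dB after compression, so the compressed level is -2 + 4 = 2 dBV.
Make-up = target − compressed = 11 − 2 = 9 dB.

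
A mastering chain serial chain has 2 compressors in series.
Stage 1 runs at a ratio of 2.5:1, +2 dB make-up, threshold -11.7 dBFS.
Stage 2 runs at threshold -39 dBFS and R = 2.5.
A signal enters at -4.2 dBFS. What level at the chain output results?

Stage 1: 7.5 dB above -11.7 dBFS, reduced 2.5:1 to 3 dB above → -8.7 dBFS; +2 dB make-up → -6.7 dBFS.
Stage 2: -6.7 dBFS is 32.3 dB over -39 dBFS; at 2.5:1 that becomes 12.92 dB over, giving -26.08 dBFS.

-26.08 dBFS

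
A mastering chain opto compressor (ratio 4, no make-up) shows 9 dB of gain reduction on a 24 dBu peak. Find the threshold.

12 dBu

Let T be the threshold. Output overshoot = (input overshoot)/R, so 15 − T = (24 − T)/4.
4·(15 − T) = 24 − T → 3·T = 60 − 24 = 36.
T = 36/3 = 12 dBu.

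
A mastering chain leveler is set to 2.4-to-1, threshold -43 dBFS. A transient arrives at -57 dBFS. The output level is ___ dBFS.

-57 dBFS

-57 dBFS is 14 dB below the -43 dBFS threshold, so no gain reduction is applied.
Output = input = -57 dBFS.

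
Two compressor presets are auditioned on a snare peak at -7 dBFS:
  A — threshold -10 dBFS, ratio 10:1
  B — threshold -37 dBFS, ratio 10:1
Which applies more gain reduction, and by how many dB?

B, by 24.3 dB

A: overshoot 3 dB → output overshoot 0.3 dB → GR 2.7 dB.
B: overshoot 30 dB → output overshoot 3 dB → GR 27 dB.
B applies 24.3 dB more gain reduction.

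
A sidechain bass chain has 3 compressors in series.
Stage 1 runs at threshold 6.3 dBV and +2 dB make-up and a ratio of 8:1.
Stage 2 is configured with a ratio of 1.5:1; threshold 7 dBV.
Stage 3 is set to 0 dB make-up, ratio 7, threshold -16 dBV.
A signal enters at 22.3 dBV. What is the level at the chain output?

-12.4 dBV

Stage 1: overshoot 16 dB → 16/8 = 2 dB → 8.3 dBV; +2 dB make-up → 10.3 dBV.
Stage 2: 10.3 dBV is 3.3 dB over 7 dBV; at 1.5:1 that becomes 2.2 dB over, giving 9.2 dBV.
Stage 3: 9.2 dBV is 25.2 dB over -16 dBV; at 7:1 that becomes 3.6 dB over, giving -12.4 dBV.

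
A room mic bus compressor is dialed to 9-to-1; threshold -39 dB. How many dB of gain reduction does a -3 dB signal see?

The signal is 36 dB above threshold.
After 9:1 compression the overshoot becomes 36/9 = 4 dB.
GR = overshoot in − overshoot out = 36 − 4 = 32 dB.

32 dB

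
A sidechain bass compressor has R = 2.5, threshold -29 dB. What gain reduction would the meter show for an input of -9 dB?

12 dB

Overshoot = -9 − (-29) = 20 dB.
At 2.5:1, output sits 20/2.5 = 8 dB above threshold.
GR = overshoot in − overshoot out = 20 − 8 = 12 dB.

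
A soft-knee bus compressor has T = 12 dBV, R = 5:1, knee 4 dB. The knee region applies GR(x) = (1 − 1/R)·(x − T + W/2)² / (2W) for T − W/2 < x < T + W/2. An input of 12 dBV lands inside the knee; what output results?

11.6 dBV

x − T + W/2 = 12 − 12 + 2 = 2.
GR = (1 − 1/5) × 2² / 8 = 0.8 × 4 / 8 = 0.4 dB.
Output = 12 − 0.4 = 11.6 dBV.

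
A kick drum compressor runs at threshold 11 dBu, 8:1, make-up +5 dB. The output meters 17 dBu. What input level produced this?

19 dBu

Stripping the +5 dB make-up gives 12 dBu at the gain stage.
That's 1 dB above the 11 dBu threshold.
Input overshoot = R × output overshoot = 8 dB → input = 11 + 8 = 19 dBu.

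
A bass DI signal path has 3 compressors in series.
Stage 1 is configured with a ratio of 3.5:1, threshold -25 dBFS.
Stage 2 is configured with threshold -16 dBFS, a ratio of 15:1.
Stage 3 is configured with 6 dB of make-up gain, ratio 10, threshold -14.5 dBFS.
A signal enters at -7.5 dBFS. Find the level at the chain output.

Stage 1: 17.5 dB above -25 dBFS, reduced 3.5:1 to 5 dB above → -20 dBFS.
Stage 2: -20 dBFS ≤ -16 dBFS, so stage 2 doesn't engage; output -20 dBFS.
Stage 3: -20 dBFS is at or below the -14.5 dBFS threshold — no compression; make-up brings it to -14 dBFS.

-14 dBFS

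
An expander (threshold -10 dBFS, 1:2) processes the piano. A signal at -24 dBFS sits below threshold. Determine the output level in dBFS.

Below threshold, a 1:2 expander applies gain = (2−1)×(T − x) of attenuation.
(2−1) × 14 = 14 dB, so output = -24 − 14 = -38 dBFS.

-38 dBFS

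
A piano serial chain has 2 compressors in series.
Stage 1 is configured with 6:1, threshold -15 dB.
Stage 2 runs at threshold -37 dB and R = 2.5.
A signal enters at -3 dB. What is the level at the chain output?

-27.4 dB

Stage 1: overshoot 12 dB → 12/6 = 2 dB → -13 dB.
Stage 2: 24 dB above -37 dB, reduced 2.5:1 to 9.6 dB above → -27.4 dB.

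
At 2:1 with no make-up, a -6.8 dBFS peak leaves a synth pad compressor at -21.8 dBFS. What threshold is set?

-36.8 dBFS

Gain reduction = -6.8 − (-21.8) = 15 dB; output overshoot = GR / (R − 1) = 15 / 1 = 15 dB.
Threshold = output − output overshoot = -21.8 − 15 = -36.8 dBFS.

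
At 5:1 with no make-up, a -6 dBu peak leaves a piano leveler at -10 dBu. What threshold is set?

-11 dBu

Gain reduction = -6 − (-10) = 4 dB; output overshoot = GR / (R − 1) = 4 / 4 = 1 dB.
Threshold = output − output overshoot = -10 − 1 = -11 dBu.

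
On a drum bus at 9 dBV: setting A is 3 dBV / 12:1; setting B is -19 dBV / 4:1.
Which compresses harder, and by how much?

A: overshoot 6 dB → output overshoot 0.5 dB → GR 5.5 dB.
B: overshoot 28 dB → output overshoot 7 dB → GR 21 dB.
B applies 15.5 dB more gain reduction.

B, by 15.5 dB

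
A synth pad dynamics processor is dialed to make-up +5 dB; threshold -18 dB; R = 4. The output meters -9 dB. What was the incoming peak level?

-2 dB

Stripping the +5 dB make-up gives -14 dB at the gain stage.
That's 4 dB above the -18 dB threshold.
Before 4:1 compression the overshoot was 4 × 4 = 16 dB, so input = -18 + 16 = -2 dB.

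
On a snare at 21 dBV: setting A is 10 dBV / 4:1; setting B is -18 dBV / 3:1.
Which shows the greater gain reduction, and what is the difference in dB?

B, by 17.75 dB

A: GR = 11 − 11/4 = 8.25 dB.
B: GR = 39 − 39/3 = 26 dB.
B reduces 17.75 dB more.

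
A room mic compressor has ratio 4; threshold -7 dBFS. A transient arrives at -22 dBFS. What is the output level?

-22 dBFS is 15 dB below the -7 dBFS threshold, so no gain reduction is applied.
Output = input = -22 dBFS.

-22 dBFS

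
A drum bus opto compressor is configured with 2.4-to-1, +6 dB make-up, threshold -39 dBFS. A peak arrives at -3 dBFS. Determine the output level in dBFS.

The input is 36 dB above the -39 dBFS threshold.
The 36 dB excess becomes 15 dB after 2.4:1 reduction.
So the level is -39 + 15 = -24 dBFS; make-up adds 6 dB, giving -18 dBFS.

-18 dBFS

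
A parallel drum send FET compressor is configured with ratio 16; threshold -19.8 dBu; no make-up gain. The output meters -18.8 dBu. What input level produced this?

The compressed level sits -18.8 − (-19.8) = 1 dB over threshold.
Undo the ratio: input overshoot = 1 × 16 = 16 dB, giving input = -3.8 dBu.

-3.8 dBu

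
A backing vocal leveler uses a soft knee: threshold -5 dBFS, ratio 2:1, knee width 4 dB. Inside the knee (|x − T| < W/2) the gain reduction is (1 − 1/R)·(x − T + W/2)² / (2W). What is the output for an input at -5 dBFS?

-5.25 dBFS

x − T + W/2 = -5 − (-5) + 2 = 2.
GR = (1 − 1/2) × 2² / 8 = 0.5 × 4 / 8 = 0.25 dB.
Output = -5 − 0.25 = -5.25 dBFS.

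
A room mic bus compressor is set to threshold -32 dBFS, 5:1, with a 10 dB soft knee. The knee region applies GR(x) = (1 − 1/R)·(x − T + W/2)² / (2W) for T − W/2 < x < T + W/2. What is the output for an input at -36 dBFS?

-36.04 dBFS

x − T + W/2 = -36 − (-32) + 5 = 1.
GR = (1 − 1/5) × 1² / 20 = 0.8 × 1 / 20 = 0.04 dB.
Output = -36 − 0.04 = -36.04 dBFS.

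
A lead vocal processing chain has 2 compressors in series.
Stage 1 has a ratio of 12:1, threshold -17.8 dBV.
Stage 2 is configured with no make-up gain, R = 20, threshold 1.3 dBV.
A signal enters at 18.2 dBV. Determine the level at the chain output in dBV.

-14.8 dBV

Stage 1: overshoot 36 dB → 36/12 = 3 dB → -14.8 dBV.
Stage 2: below threshold (-14.8 ≤ 1.3); passes unchanged; output -14.8 dBV.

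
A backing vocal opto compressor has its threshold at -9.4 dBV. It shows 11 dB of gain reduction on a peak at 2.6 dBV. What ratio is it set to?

Input overshoot = 2.6 − (-9.4) = 12 dB.
Output overshoot = 12 − 11 = 1 dB.
Ratio = input overshoot / output overshoot = 12 / 1 = 12.

12:1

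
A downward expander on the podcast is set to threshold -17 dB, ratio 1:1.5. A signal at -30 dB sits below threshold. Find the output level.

Undershoot = (-17) − (-30) = 13 dB.
At 1:1.5, that expands to 19.5 dB under threshold.
Output = -17 − 19.5 = -36.5 dB.

-36.5 dB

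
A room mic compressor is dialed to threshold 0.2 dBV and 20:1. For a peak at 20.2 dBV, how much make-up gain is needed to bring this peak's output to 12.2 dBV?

11 dB

Without make-up, output = threshold + overshoot/20 = 0.2 + 1 = 1.2 dBV.
Gap to target: 11 dB.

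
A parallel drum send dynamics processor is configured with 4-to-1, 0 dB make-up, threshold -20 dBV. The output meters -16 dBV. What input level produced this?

That's 4 dB above the -20 dBV threshold.
Undo the ratio: input overshoot = 4 × 4 = 16 dB, giving input = -4 dBV.

-4 dBV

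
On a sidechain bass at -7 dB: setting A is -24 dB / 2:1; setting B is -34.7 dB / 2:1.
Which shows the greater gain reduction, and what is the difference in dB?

A: overshoot 17 dB → output overshoot 8.5 dB → GR 8.5 dB.
B: overshoot 27.7 dB → output overshoot 13.85 dB → GR 13.85 dB.
Difference: 5.35 dB in favour of B.

B, by 5.35 dB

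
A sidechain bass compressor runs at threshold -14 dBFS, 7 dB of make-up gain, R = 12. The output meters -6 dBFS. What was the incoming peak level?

-2 dBFS

Remove make-up: -6 − 7 = -13 dBFS.
The compressed level sits -13 − (-14) = 1 dB over threshold.
Input overshoot = R × output overshoot = 12 dB → input = -14 + 12 = -2 dBFS.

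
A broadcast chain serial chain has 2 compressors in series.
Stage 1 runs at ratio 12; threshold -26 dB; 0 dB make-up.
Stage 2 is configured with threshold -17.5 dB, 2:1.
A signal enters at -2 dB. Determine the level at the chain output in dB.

Stage 1: -2 dB is 24 dB over -26 dB; at 12:1 that becomes 2 dB over, giving -24 dB.
Stage 2: -24 dB ≤ -17.5 dB, so stage 2 doesn't engage; output -24 dB.

-24 dB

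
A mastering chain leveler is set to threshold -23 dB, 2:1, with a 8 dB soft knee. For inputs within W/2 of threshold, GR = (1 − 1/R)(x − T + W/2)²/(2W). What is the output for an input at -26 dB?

-26.03125 dB

x − T + W/2 = -26 − (-23) + 4 = 1.
GR = (1 − 1/2) × 1² / 16 = 0.5 × 1 / 16 = 0.03125 dB.
Output = -26 − 0.03125 = -26.03125 dB.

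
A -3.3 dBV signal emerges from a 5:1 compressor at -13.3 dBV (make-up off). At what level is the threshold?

Let T be the threshold. Output overshoot = (input overshoot)/R, so -13.3 − T = (-3.3 − T)/5.
5·(-13.3 − T) = -3.3 − T → 4·T = -66.5 − (-3.3) = -63.2.
T = -63.2/4 = -15.8 dBV.

-15.8 dBV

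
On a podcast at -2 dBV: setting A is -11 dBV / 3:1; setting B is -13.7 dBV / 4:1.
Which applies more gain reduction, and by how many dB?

B, by 2.775 dB

A: GR = 9 − 9/3 = 6 dB.
B: GR = 11.7 − 11.7/4 = 8.775 dB.
B applies 2.775 dB more gain reduction.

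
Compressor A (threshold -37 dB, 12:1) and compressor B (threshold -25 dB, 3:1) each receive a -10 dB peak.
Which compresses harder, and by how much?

A: 27 dB over, compressed to 2.25 dB over, so 24.75 dB of GR.
B: 15 dB over, compressed to 5 dB over, so 10 dB of GR.
A reduces 14.75 dB more.

A, by 14.75 dB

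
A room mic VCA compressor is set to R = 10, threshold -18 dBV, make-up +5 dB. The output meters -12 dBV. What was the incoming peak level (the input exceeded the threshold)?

-8 dBV

Before make-up, the level was -12 − 5 = -17 dBV.
The compressed level sits -17 − (-18) = 1 dB over threshold.
Before 10:1 compression the overshoot was 1 × 10 = 10 dB, so input = -18 + 10 = -8 dBV.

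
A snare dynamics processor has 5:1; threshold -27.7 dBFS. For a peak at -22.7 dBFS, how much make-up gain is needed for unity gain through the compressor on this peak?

The peak compresses to -27.7 + 5/5 = -26.7 dBFS.
To reach -22.7 dBFS requires -22.7 − (-26.7) = 4 dB of make-up.

4 dB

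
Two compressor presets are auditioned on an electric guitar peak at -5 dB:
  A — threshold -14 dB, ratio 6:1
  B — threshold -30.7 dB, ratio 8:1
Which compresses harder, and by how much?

B, by 14.9875 dB

A: overshoot 9 dB → output overshoot 1.5 dB → GR 7.5 dB.
B: overshoot 25.7 dB → output overshoot 3.2125 dB → GR 22.4875 dB.
Difference: 14.9875 dB in favour of B.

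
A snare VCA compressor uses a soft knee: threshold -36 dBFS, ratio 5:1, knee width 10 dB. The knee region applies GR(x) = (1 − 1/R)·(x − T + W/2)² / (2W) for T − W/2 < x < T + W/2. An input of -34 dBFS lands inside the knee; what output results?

-35.96 dBFS

x − T + W/2 = -34 − (-36) + 5 = 7.
GR = (1 − 1/5) × 7² / 20 = 0.8 × 49 / 20 = 1.96 dB.
Output = -34 − 1.96 = -35.96 dBFS.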